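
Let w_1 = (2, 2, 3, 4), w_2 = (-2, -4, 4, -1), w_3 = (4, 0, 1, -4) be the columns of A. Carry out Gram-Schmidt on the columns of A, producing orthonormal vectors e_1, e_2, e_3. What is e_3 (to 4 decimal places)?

w_1 = (2, 2, 3, 4); ‖w_1‖ = 5.7446, so e_1 = (0.3482, 0.3482, 0.5222, 0.6963).
e_1·w_2 = 0.3482·(-2) + 0.3482·(-4) + 0.5222·4 + 0.6963·(-1) = -0.6963.
u_2 = w_2 + 0.6963·e_1 = (-1.7576, -3.7576, 4.3636, -0.5152).
‖u_2‖ = 6.0428, so e_2 = (-0.2909, -0.6218, 0.7221, -0.0853).
e_1·w_3 = 0.3482·4 + 0.3482·0 + 0.5222·1 + 0.6963·(-4) = -0.8704; e_2·w_3 = (-0.2909)·4 + (-0.6218)·0 + 0.7221·1 + (-0.0853)·(-4) = -0.1003.
u_3 = w_3 + 0.8704·e_1 + 0.1003·e_2 = (4.2739, 0.2407, 1.5270, -3.4025).
‖u_3‖ = 5.6774, so e_3 = (0.7528, 0.0424, 0.2690, -0.5993).

e_3 = (0.7528, 0.0424, 0.2690, -0.5993)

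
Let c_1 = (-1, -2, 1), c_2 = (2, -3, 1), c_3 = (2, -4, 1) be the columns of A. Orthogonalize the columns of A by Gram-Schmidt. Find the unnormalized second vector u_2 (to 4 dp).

u_2 = (2.8333, -1.3333, 0.1667)

c_1 = (-1, -2, 1); ‖c_1‖ = 2.4495, so q_1 = (-0.4082, -0.8165, 0.4082).
q_1·c_2 = (-0.4082)·2 + (-0.8165)·(-3) + 0.4082·1 = 2.0412.
u_2 = c_2 − 2.0412·q_1 = (2.8333, -1.3333, 0.1667).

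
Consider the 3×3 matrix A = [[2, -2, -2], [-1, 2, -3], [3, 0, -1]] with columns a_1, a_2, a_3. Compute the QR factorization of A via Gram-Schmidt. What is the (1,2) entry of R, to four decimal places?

r_{12} = -1.6036

e_1 = a_1/‖a_1‖ = (2, -1, 3)/3.7417 = (0.5345, -0.2673, 0.8018).
r_{12} = e_1·a_2 = -1.6036.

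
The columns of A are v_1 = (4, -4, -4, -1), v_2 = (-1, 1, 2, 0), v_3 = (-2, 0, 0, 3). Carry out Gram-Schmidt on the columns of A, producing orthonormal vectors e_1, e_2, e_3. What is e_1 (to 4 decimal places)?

v_1 = (4, -4, -4, -1); ‖v_1‖ = 7.0000, so e_1 = (0.5714, -0.5714, -0.5714, -0.1429).

e_1 = (0.5714, -0.5714, -0.5714, -0.1429)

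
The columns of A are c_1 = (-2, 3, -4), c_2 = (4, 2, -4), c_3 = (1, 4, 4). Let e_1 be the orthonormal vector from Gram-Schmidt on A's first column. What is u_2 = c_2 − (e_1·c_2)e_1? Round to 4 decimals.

u_2 = (4.9655, 0.5517, -2.0690)

e_1 = c_1/‖c_1‖ = (-2, 3, -4)/5.3852 = (-0.3714, 0.5571, -0.7428).
r_{12} = e_1·c_2 = 2.5997.
u_2 = c_2 − 2.5997·e_1 = (4.9655, 0.5517, -2.0690).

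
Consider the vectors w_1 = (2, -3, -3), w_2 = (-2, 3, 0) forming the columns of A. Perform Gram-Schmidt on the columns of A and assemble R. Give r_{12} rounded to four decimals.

r_{12} = -2.7716

w_1 = (2, -3, -3); ‖w_1‖ = 4.6904, so e_1 = (0.4264, -0.6396, -0.6396).
r_{12} = e_1·w_2 = -2.7716.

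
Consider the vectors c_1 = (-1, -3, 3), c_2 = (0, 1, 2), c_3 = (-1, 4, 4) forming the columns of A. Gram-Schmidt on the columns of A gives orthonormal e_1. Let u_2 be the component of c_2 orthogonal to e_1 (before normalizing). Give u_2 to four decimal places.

u_2 = (0.1579, 1.4737, 1.5263)

c_1 = (-1, -3, 3); ‖c_1‖ = 4.3589, so e_1 = (-0.2294, -0.6882, 0.6882).
e_1·c_2 = (-0.2294)·0 + (-0.6882)·1 + 0.6882·2 = 0.6882.
u_2 = c_2 − 0.6882·e_1 = (0.1579, 1.4737, 1.5263).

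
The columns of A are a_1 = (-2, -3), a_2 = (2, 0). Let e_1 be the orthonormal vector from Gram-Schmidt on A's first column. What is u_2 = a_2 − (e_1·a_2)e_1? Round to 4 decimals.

u_2 = (1.3846, -0.9231)

a_1 = (-2, -3); ‖a_1‖ = 3.6056, so e_1 = (-0.5547, -0.8321).
e_1·a_2 = (-0.5547)·2 + (-0.8321)·0 = -1.1094.
u_2 = a_2 + 1.1094·e_1 = (1.3846, -0.9231).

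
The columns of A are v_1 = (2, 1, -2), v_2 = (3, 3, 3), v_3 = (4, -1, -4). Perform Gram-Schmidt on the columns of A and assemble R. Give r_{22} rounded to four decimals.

r_{22} = 5.0990

q_1 = v_1/‖v_1‖ = (2, 1, -2)/3.0000 = (0.6667, 0.3333, -0.6667).
r_{12} = q_1·v_2 = 1.0000.
u_2 = v_2 − 1.0000·q_1 = (2.3333, 2.6667, 3.6667).
r_{22} = ‖u_2‖ = 5.0990.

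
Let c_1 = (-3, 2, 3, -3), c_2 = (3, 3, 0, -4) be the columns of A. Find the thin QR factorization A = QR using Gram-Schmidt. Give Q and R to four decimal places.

c_1 = (-3, 2, 3, -3); ‖c_1‖ = 5.5678, so q_1 = (-0.5388, 0.3592, 0.5388, -0.5388).
q_1·c_2 = (-0.5388)·3 + 0.3592·3 + 0.5388·0 + (-0.5388)·(-4) = 1.6164.
u_2 = c_2 − 1.6164·q_1 = (3.8710, 2.4194, -0.8710, -3.1290).
‖u_2‖ = 5.6024, so q_2 = (0.6909, 0.4318, -0.1555, -0.5585).

Q = [[-0.5388, 0.6909], [0.3592, 0.4318], [0.5388, -0.1555], [-0.5388, -0.5585]], R = [[5.5678, 1.6164], [0.0000, 5.6024]]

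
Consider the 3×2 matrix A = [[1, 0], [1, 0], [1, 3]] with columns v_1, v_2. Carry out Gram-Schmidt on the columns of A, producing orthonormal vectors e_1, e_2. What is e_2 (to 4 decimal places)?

v_1 = (1, 1, 1); ‖v_1‖ = 1.7321, so e_1 = (0.5774, 0.5774, 0.5774).
e_1·v_2 = 0.5774·0 + 0.5774·0 + 0.5774·3 = 1.7321.
u_2 = v_2 − 1.7321·e_1 = (-1.0000, -1.0000, 2.0000).
‖u_2‖ = 2.4495, so e_2 = (-0.4082, -0.4082, 0.8165).

e_2 = (-0.4082, -0.4082, 0.8165)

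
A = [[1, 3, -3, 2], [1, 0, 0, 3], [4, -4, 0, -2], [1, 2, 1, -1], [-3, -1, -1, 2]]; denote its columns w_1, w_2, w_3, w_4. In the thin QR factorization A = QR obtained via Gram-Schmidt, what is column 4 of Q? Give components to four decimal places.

q_4 = (-0.0646, 0.9804, -0.1103, -0.0535, 0.1403)

w_1 = (1, 1, 4, 1, -3); ‖w_1‖ = 5.2915, so q_1 = (0.1890, 0.1890, 0.7559, 0.1890, -0.5669).
q_1·w_2 = 0.1890·3 + 0.1890·0 + 0.7559·(-4) + 0.1890·2 + (-0.5669)·(-1) = -1.5119.
u_2 = w_2 + 1.5119·q_1 = (3.2857, 0.2857, -2.8571, 2.2857, -1.8571).
‖u_2‖ = 5.2644, so q_2 = (0.6241, 0.0543, -0.5427, 0.4342, -0.3528).
q_1·w_3 = 0.1890·(-3) + 0.1890·0 + 0.7559·0 + 0.1890·1 + (-0.5669)·(-1) = 0.1890; q_2·w_3 = 0.6241·(-3) + 0.0543·0 + (-0.5427)·0 + 0.4342·1 + (-0.3528)·(-1) = -1.0855.
u_3 = w_3 − 0.1890·q_1 + 1.0855·q_2 = (-2.3582, 0.0232, -0.7320, 1.4356, -1.2758).
‖u_3‖ = 3.1283, so q_3 = (-0.7538, 0.0074, -0.2340, 0.4589, -0.4078).
q_1·w_4 = 0.1890·2 + 0.1890·3 + 0.7559·(-2) + 0.1890·(-1) + (-0.5669)·2 = -1.8898; q_2·w_4 = 0.6241·2 + 0.0543·3 + (-0.5427)·(-2) + 0.4342·(-1) + (-0.3528)·2 = 1.3568; q_3·w_4 = (-0.7538)·2 + 0.0074·3 + (-0.2340)·(-2) + 0.4589·(-1) + (-0.4078)·2 = -2.2920.
u_4 = w_4 + 1.8898·q_1 − 1.3568·q_2 + 2.2920·q_3 = (-0.2175, 3.3005, -0.3713, -0.1801, 0.4725).
‖u_4‖ = 3.3666, so q_4 = (-0.0646, 0.9804, -0.1103, -0.0535, 0.1403).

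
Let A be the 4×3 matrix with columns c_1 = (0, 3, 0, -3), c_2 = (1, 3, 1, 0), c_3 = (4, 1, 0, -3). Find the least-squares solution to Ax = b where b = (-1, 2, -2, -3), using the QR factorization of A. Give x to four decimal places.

c_1 = (0, 3, 0, -3); ‖c_1‖ = 4.2426, so e_1 = (0.0000, 0.7071, 0.0000, -0.7071).
e_1·c_2 = 0.0000·1 + 0.7071·3 + 0.0000·1 + (-0.7071)·0 = 2.1213.
u_2 = c_2 − 2.1213·e_1 = (1.0000, 1.5000, 1.0000, 1.5000).
‖u_2‖ = 2.5495, so e_2 = (0.3922, 0.5883, 0.3922, 0.5883).
e_1·c_3 = 0.0000·4 + 0.7071·1 + 0.0000·0 + (-0.7071)·(-3) = 2.8284; e_2·c_3 = 0.3922·4 + 0.5883·1 + 0.3922·0 + 0.5883·(-3) = 0.3922.
u_3 = c_3 − 2.8284·e_1 − 0.3922·e_2 = (3.8462, -1.2308, -0.1538, -1.2308).
‖u_3‖ = 4.2245, so e_3 = (0.9104, -0.2913, -0.0364, -0.2913).
Qᵀb = (3.5355, -1.7650, -0.5463).
Back-substitute: x_3 = -0.5463/4.2245 = -0.1293.
x_2 = (-1.7650 − 0.3922·(-0.1293))/2.5495 = -0.6724.
x_1 = (3.5355 − 2.1213·(-0.6724) − 2.8284·(-0.1293))/4.2426 = 1.2557.

x = (1.2557, -0.6724, -0.1293)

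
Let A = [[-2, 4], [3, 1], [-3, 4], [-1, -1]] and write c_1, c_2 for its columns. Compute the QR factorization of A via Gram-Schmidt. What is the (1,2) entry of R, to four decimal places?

c_1 = (-2, 3, -3, -1); ‖c_1‖ = 4.7958, so q_1 = (-0.4170, 0.6255, -0.6255, -0.2085).
r_{12} = q_1·c_2 = -3.3362.

r_{12} = -3.3362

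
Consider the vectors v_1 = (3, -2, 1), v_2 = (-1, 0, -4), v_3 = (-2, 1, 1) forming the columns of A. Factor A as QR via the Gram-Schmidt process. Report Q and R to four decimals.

Q = [[0.8018, 0.1361, -0.5819], [-0.5345, -0.2722, -0.8001], [0.2673, -0.9526, 0.1455]], R = [[3.7417, -1.8708, -1.8708], [0.0000, 3.6742, -1.4969], [0.0000, 0.0000, 0.5092]]

e_1 = v_1/‖v_1‖ = (3, -2, 1)/3.7417 = (0.8018, -0.5345, 0.2673).
r_{12} = e_1·v_2 = -1.8708.
u_2 = v_2 + 1.8708·e_1 = (0.5000, -1.0000, -3.5000).
‖u_2‖ = 3.6742, so e_2 = (0.1361, -0.2722, -0.9526).
r_{13} = e_1·v_3 = -1.8708; r_{23} = e_2·v_3 = -1.4969.
u_3 = v_3 + 1.8708·e_1 + 1.4969·e_2 = (-0.2963, -0.4074, 0.0741).
‖u_3‖ = 0.5092, so e_3 = (-0.5819, -0.8001, 0.1455).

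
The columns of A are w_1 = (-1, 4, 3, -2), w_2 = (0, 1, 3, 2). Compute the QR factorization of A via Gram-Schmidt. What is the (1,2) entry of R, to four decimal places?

r_{12} = 1.6432

w_1 = (-1, 4, 3, -2); ‖w_1‖ = 5.4772, so e_1 = (-0.1826, 0.7303, 0.5477, -0.3651).
r_{12} = e_1·w_2 = 1.6432.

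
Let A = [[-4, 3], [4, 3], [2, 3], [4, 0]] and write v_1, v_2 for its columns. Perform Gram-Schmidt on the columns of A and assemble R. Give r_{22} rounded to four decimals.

r_{22} = 5.1291

v_1 = (-4, 4, 2, 4); ‖v_1‖ = 7.2111, so q_1 = (-0.5547, 0.5547, 0.2774, 0.5547).
q_1·v_2 = (-0.5547)·3 + 0.5547·3 + 0.2774·3 + 0.5547·0 = 0.8321.
u_2 = v_2 − 0.8321·q_1 = (3.4615, 2.5385, 2.7692, -0.4615).
r_{22} = ‖u_2‖ = 5.1291.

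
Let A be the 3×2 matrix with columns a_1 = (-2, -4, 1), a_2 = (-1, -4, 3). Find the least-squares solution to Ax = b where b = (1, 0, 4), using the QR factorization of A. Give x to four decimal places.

e_1 = a_1/‖a_1‖ = (-2, -4, 1)/4.5826 = (-0.4364, -0.8729, 0.2182).
r_{12} = e_1·a_2 = 4.5826.
u_2 = a_2 − 4.5826·e_1 = (1.0000, 0.0000, 2.0000).
‖u_2‖ = 2.2361, so e_2 = (0.4472, 0.0000, 0.8944).
Qᵀb = (0.4364, 4.0249).
Back-substitute: x_2 = 4.0249/2.2361 = 1.8000.
x_1 = (0.4364 − 4.5826·1.8000)/4.5826 = -1.7048.

x = (-1.7048, 1.8000)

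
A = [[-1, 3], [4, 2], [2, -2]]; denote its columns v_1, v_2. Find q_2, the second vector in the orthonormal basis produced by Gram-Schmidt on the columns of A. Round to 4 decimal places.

v_1 = (-1, 4, 2); ‖v_1‖ = 4.5826, so q_1 = (-0.2182, 0.8729, 0.4364).
q_1·v_2 = (-0.2182)·3 + 0.8729·2 + 0.4364·(-2) = 0.2182.
u_2 = v_2 − 0.2182·q_1 = (3.0476, 1.8095, -2.0952).
‖u_2‖ = 4.1173, so q_2 = (0.7402, 0.4395, -0.5089).

q_2 = (0.7402, 0.4395, -0.5089)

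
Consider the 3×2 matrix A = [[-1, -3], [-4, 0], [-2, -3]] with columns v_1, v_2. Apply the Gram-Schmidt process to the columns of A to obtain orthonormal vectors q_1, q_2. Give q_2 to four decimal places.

v_1 = (-1, -4, -2); ‖v_1‖ = 4.5826, so q_1 = (-0.2182, -0.8729, -0.4364).
q_1·v_2 = (-0.2182)·(-3) + (-0.8729)·0 + (-0.4364)·(-3) = 1.9640.
u_2 = v_2 − 1.9640·q_1 = (-2.5714, 1.7143, -2.1429).
‖u_2‖ = 3.7607, so q_2 = (-0.6838, 0.4558, -0.5698).

q_2 = (-0.6838, 0.4558, -0.5698)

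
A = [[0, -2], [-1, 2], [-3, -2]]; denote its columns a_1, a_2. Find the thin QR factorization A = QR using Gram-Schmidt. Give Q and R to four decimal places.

Q = [[0.0000, -0.6202], [-0.3162, 0.7442], [-0.9487, -0.2481]], R = [[3.1623, 1.2649], [0.0000, 3.2249]]

a_1 = (0, -1, -3); ‖a_1‖ = 3.1623, so e_1 = (0.0000, -0.3162, -0.9487).
e_1·a_2 = 0.0000·(-2) + (-0.3162)·2 + (-0.9487)·(-2) = 1.2649.
u_2 = a_2 − 1.2649·e_1 = (-2.0000, 2.4000, -0.8000).
‖u_2‖ = 3.2249, so e_2 = (-0.6202, 0.7442, -0.2481).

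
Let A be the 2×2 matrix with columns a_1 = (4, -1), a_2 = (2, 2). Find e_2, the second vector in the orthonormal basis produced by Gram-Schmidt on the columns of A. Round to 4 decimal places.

a_1 = (4, -1); ‖a_1‖ = 4.1231, so e_1 = (0.9701, -0.2425).
e_1·a_2 = 0.9701·2 + (-0.2425)·2 = 1.4552.
u_2 = a_2 − 1.4552·e_1 = (0.5882, 2.3529).
‖u_2‖ = 2.4254, so e_2 = (0.2425, 0.9701).

e_2 = (0.2425, 0.9701)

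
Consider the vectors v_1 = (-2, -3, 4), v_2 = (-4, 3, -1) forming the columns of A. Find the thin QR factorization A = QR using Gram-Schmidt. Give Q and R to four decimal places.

v_1 = (-2, -3, 4); ‖v_1‖ = 5.3852, so q_1 = (-0.3714, -0.5571, 0.7428).
q_1·v_2 = (-0.3714)·(-4) + (-0.5571)·3 + 0.7428·(-1) = -0.9285.
u_2 = v_2 + 0.9285·q_1 = (-4.3448, 2.4828, -0.3103).
‖u_2‖ = 5.0138, so q_2 = (-0.8666, 0.4952, -0.0619).

Q = [[-0.3714, -0.8666], [-0.5571, 0.4952], [0.7428, -0.0619]], R = [[5.3852, -0.9285], [0.0000, 5.0138]]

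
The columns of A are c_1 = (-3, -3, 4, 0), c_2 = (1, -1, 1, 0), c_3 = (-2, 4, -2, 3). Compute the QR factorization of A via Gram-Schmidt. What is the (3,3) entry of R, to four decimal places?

r_{33} = 3.3584

e_1 = c_1/‖c_1‖ = (-3, -3, 4, 0)/5.8310 = (-0.5145, -0.5145, 0.6860, 0.0000).
r_{12} = e_1·c_2 = 0.6860.
u_2 = c_2 − 0.6860·e_1 = (1.3529, -0.6471, 0.5294, 0.0000).
‖u_2‖ = 1.5904, so e_2 = (0.8507, -0.4068, 0.3329, 0.0000).
r_{13} = e_1·c_3 = -2.4010; r_{23} = e_2·c_3 = -3.9945.
u_3 = c_3 + 2.4010·e_1 + 3.9945·e_2 = (0.1628, 1.1395, 0.9767, 3.0000).
r_{33} = ‖u_3‖ = 3.3584.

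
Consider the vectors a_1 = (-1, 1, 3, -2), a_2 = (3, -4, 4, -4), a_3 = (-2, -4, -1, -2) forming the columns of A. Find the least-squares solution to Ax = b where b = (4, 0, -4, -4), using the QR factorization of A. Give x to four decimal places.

q_1 = a_1/‖a_1‖ = (-1, 1, 3, -2)/3.8730 = (-0.2582, 0.2582, 0.7746, -0.5164).
r_{12} = q_1·a_2 = 3.3566.
u_2 = a_2 − 3.3566·q_1 = (3.8667, -4.8667, 1.4000, -2.2667).
‖u_2‖ = 6.7626, so q_2 = (0.5718, -0.7196, 0.2070, -0.3352).
r_{13} = q_1·a_3 = -0.2582; r_{23} = q_2·a_3 = 2.1984.
u_3 = a_3 + 0.2582·q_1 − 2.1984·q_2 = (-3.3236, -2.3513, -1.2551, -1.3965).
‖u_3‖ = 4.4834, so q_3 = (-0.7413, -0.5245, -0.2799, -0.3115).
Qᵀb = (-2.0656, 2.7997, -0.5996).
Back-substitute: x_3 = -0.5996/4.4834 = -0.1337.
x_2 = (2.7997 − 2.1984·(-0.1337))/6.7626 = 0.4575.
x_1 = (-2.0656 − 3.3566·0.4575 + 0.2582·(-0.1337))/3.8730 = -0.9387.

x = (-0.9387, 0.4575, -0.1337)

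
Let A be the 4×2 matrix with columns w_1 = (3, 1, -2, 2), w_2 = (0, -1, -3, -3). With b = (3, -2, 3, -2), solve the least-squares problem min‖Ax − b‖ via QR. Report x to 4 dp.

e_1 = w_1/‖w_1‖ = (3, 1, -2, 2)/4.2426 = (0.7071, 0.2357, -0.4714, 0.4714).
r_{12} = e_1·w_2 = -0.2357.
u_2 = w_2 + 0.2357·e_1 = (0.1667, -0.9444, -3.1111, -2.8889).
‖u_2‖ = 4.3525, so e_2 = (0.0383, -0.2170, -0.7148, -0.6637).
Qᵀb = (-0.7071, -0.2680).
Back-substitute: x_2 = -0.2680/4.3525 = -0.0616.
x_1 = (-0.7071 + 0.2357·(-0.0616))/4.2426 = -0.1701.

x = (-0.1701, -0.0616)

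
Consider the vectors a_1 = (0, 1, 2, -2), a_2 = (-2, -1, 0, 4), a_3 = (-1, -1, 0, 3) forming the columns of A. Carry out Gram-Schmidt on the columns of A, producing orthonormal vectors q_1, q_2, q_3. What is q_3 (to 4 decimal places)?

q_1 = a_1/‖a_1‖ = (0, 1, 2, -2)/3.0000 = (0.0000, 0.3333, 0.6667, -0.6667).
r_{12} = q_1·a_2 = -3.0000.
u_2 = a_2 + 3.0000·q_1 = (-2.0000, 0.0000, 2.0000, 2.0000).
‖u_2‖ = 3.4641, so q_2 = (-0.5774, 0.0000, 0.5774, 0.5774).
r_{13} = q_1·a_3 = -2.3333; r_{23} = q_2·a_3 = 2.3094.
u_3 = a_3 + 2.3333·q_1 − 2.3094·q_2 = (0.3333, -0.2222, 0.2222, 0.1111).
‖u_3‖ = 0.4714, so q_3 = (0.7071, -0.4714, 0.4714, 0.2357).

q_3 = (0.7071, -0.4714, 0.4714, 0.2357)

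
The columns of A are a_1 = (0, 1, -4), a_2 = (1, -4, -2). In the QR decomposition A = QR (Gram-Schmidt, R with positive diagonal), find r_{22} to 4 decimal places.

r_{22} = 4.4787

a_1 = (0, 1, -4); ‖a_1‖ = 4.1231, so e_1 = (0.0000, 0.2425, -0.9701).
e_1·a_2 = 0.0000·1 + 0.2425·(-4) + (-0.9701)·(-2) = 0.9701.
u_2 = a_2 − 0.9701·e_1 = (1.0000, -4.2353, -1.0588).
r_{22} = ‖u_2‖ = 4.4787.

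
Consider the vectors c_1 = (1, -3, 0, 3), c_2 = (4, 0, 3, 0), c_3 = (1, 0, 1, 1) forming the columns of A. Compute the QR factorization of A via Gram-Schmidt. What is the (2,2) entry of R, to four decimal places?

r_{22} = 4.9151

e_1 = c_1/‖c_1‖ = (1, -3, 0, 3)/4.3589 = (0.2294, -0.6882, 0.0000, 0.6882).
r_{12} = e_1·c_2 = 0.9177.
u_2 = c_2 − 0.9177·e_1 = (3.7895, 0.6316, 3.0000, -0.6316).
r_{22} = ‖u_2‖ = 4.9151.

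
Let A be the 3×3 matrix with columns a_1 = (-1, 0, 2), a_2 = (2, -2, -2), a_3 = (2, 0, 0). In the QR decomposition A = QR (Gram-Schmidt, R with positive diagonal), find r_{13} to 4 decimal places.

a_1 = (-1, 0, 2); ‖a_1‖ = 2.2361, so e_1 = (-0.4472, 0.0000, 0.8944).
r_{13} = e_1·a_3 = -0.8944.

r_{13} = -0.8944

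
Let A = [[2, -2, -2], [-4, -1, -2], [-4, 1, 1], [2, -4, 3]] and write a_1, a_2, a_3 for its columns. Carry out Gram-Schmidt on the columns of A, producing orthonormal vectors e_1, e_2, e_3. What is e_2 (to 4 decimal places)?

a_1 = (2, -4, -4, 2); ‖a_1‖ = 6.3246, so e_1 = (0.3162, -0.6325, -0.6325, 0.3162).
e_1·a_2 = 0.3162·(-2) + (-0.6325)·(-1) + (-0.6325)·1 + 0.3162·(-4) = -1.8974.
u_2 = a_2 + 1.8974·e_1 = (-1.4000, -2.2000, -0.2000, -3.4000).
‖u_2‖ = 4.2895, so e_2 = (-0.3264, -0.5129, -0.0466, -0.7926).

e_2 = (-0.3264, -0.5129, -0.0466, -0.7926)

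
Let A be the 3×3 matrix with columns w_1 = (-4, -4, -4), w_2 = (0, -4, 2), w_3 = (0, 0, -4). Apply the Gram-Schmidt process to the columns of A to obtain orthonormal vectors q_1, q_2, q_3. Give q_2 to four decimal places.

w_1 = (-4, -4, -4); ‖w_1‖ = 6.9282, so q_1 = (-0.5774, -0.5774, -0.5774).
q_1·w_2 = (-0.5774)·0 + (-0.5774)·(-4) + (-0.5774)·2 = 1.1547.
u_2 = w_2 − 1.1547·q_1 = (0.6667, -3.3333, 2.6667).
‖u_2‖ = 4.3205, so q_2 = (0.1543, -0.7715, 0.6172).

q_2 = (0.1543, -0.7715, 0.6172)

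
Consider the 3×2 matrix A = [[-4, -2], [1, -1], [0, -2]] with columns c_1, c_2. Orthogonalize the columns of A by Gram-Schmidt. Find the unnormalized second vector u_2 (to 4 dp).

c_1 = (-4, 1, 0); ‖c_1‖ = 4.1231, so q_1 = (-0.9701, 0.2425, 0.0000).
q_1·c_2 = (-0.9701)·(-2) + 0.2425·(-1) + 0.0000·(-2) = 1.6977.
u_2 = c_2 − 1.6977·q_1 = (-0.3529, -1.4118, -2.0000).

u_2 = (-0.3529, -1.4118, -2.0000)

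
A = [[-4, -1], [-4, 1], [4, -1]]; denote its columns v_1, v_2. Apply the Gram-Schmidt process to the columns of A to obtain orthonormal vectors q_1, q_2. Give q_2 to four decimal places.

v_1 = (-4, -4, 4); ‖v_1‖ = 6.9282, so q_1 = (-0.5774, -0.5774, 0.5774).
q_1·v_2 = (-0.5774)·(-1) + (-0.5774)·1 + 0.5774·(-1) = -0.5774.
u_2 = v_2 + 0.5774·q_1 = (-1.3333, 0.6667, -0.6667).
‖u_2‖ = 1.6330, so q_2 = (-0.8165, 0.4082, -0.4082).

q_2 = (-0.8165, 0.4082, -0.4082)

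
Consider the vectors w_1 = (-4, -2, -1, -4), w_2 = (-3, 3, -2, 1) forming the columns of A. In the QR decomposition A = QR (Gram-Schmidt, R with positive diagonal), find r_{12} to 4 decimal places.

w_1 = (-4, -2, -1, -4); ‖w_1‖ = 6.0828, so e_1 = (-0.6576, -0.3288, -0.1644, -0.6576).
r_{12} = e_1·w_2 = 0.6576.

r_{12} = 0.6576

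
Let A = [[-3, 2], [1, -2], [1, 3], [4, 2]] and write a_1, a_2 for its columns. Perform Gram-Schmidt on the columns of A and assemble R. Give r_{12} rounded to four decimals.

a_1 = (-3, 1, 1, 4); ‖a_1‖ = 5.1962, so q_1 = (-0.5774, 0.1925, 0.1925, 0.7698).
r_{12} = q_1·a_2 = 0.5774.

r_{12} = 0.5774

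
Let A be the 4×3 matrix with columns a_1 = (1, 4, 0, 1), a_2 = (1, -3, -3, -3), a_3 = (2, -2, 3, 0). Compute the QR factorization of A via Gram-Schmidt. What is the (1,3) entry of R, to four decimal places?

q_1 = a_1/‖a_1‖ = (1, 4, 0, 1)/4.2426 = (0.2357, 0.9428, 0.0000, 0.2357).
r_{13} = q_1·a_3 = -1.4142.

r_{13} = -1.4142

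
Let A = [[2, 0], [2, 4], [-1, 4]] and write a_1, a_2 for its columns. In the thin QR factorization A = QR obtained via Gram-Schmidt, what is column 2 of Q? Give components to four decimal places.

q_2 = (-0.1617, 0.5659, 0.8085)

a_1 = (2, 2, -1); ‖a_1‖ = 3.0000, so q_1 = (0.6667, 0.6667, -0.3333).
q_1·a_2 = 0.6667·0 + 0.6667·4 + (-0.3333)·4 = 1.3333.
u_2 = a_2 − 1.3333·q_1 = (-0.8889, 3.1111, 4.4444).
‖u_2‖ = 5.4975, so q_2 = (-0.1617, 0.5659, 0.8085).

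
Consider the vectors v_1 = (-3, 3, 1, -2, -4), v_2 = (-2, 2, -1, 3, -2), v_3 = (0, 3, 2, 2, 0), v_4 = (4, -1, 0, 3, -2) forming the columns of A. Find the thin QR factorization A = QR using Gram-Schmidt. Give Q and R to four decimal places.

v_1 = (-3, 3, 1, -2, -4); ‖v_1‖ = 6.2450, so e_1 = (-0.4804, 0.4804, 0.1601, -0.3203, -0.6405).
e_1·v_2 = (-0.4804)·(-2) + 0.4804·2 + 0.1601·(-1) + (-0.3203)·3 + (-0.6405)·(-2) = 2.0817.
u_2 = v_2 − 2.0817·e_1 = (-1.0000, 1.0000, -1.3333, 3.6667, -0.6667).
‖u_2‖ = 4.2032, so e_2 = (-0.2379, 0.2379, -0.3172, 0.8724, -0.1586).
e_1·v_3 = (-0.4804)·0 + 0.4804·3 + 0.1601·2 + (-0.3203)·2 + (-0.6405)·0 = 1.1209; e_2·v_3 = (-0.2379)·0 + 0.2379·3 + (-0.3172)·2 + 0.8724·2 + (-0.1586)·0 = 1.8240.
u_3 = v_3 − 1.1209·e_1 − 1.8240·e_2 = (0.9724, 2.0276, 2.3991, 0.7678, 1.0073).
‖u_3‖ = 3.5237, so e_3 = (0.2760, 0.5754, 0.6809, 0.2179, 0.2859).
e_1·v_4 = (-0.4804)·4 + 0.4804·(-1) + 0.1601·0 + (-0.3203)·3 + (-0.6405)·(-2) = -2.0817; e_2·v_4 = (-0.2379)·4 + 0.2379·(-1) + (-0.3172)·0 + 0.8724·3 + (-0.1586)·(-2) = 1.7447; e_3·v_4 = 0.2760·4 + 0.5754·(-1) + 0.6809·0 + 0.2179·3 + 0.2859·(-2) = 0.6104.
u_4 = v_4 + 2.0817·e_1 − 1.7447·e_2 − 0.6104·e_3 = (3.2466, -0.7663, 0.4712, 0.6783, -3.2311).
‖u_4‖ = 4.7170, so e_4 = (0.6883, -0.1625, 0.0999, 0.1438, -0.6850).

Q = [[-0.4804, -0.2379, 0.2760, 0.6883], [0.4804, 0.2379, 0.5754, -0.1625], [0.1601, -0.3172, 0.6809, 0.0999], [-0.3203, 0.8724, 0.2179, 0.1438], [-0.6405, -0.1586, 0.2859, -0.6850]], R = [[6.2450, 2.0817, 1.1209, -2.0817], [0.0000, 4.2032, 1.8240, 1.7447], [0.0000, 0.0000, 3.5237, 0.6104], [0.0000, 0.0000, 0.0000, 4.7170]]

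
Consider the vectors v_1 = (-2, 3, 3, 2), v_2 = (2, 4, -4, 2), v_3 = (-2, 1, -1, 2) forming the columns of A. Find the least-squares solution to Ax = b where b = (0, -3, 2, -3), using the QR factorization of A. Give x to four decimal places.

x = (-0.1891, -0.5479, -0.5104)

v_1 = (-2, 3, 3, 2); ‖v_1‖ = 5.0990, so q_1 = (-0.3922, 0.5883, 0.5883, 0.3922).
q_1·v_2 = (-0.3922)·2 + 0.5883·4 + 0.5883·(-4) + 0.3922·2 = 0.0000.
u_2 = v_2 + 0.0000·q_1 = (2.0000, 4.0000, -4.0000, 2.0000).
‖u_2‖ = 6.3246, so q_2 = (0.3162, 0.6325, -0.6325, 0.3162).
q_1·v_3 = (-0.3922)·(-2) + 0.5883·1 + 0.5883·(-1) + 0.3922·2 = 1.5689; q_2·v_3 = 0.3162·(-2) + 0.6325·1 + (-0.6325)·(-1) + 0.3162·2 = 1.2649.
u_3 = v_3 − 1.5689·q_1 − 1.2649·q_2 = (-1.7846, -0.7231, -1.1231, 0.9846).
‖u_3‖ = 2.4369, so q_3 = (-0.7323, -0.2967, -0.4609, 0.4040).
Qᵀb = (-1.7650, -4.1110, -1.2437).
Back-substitute: x_3 = -1.2437/2.4369 = -0.5104.
x_2 = (-4.1110 − 1.2649·(-0.5104))/6.3246 = -0.5479.
x_1 = (-1.7650 + 0.0000·(-0.5479) − 1.5689·(-0.5104))/5.0990 = -0.1891.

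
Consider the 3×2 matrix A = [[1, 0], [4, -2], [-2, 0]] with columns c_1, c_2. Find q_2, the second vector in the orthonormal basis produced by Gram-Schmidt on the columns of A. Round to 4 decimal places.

q_2 = (0.3904, -0.4880, -0.7807)

c_1 = (1, 4, -2); ‖c_1‖ = 4.5826, so q_1 = (0.2182, 0.8729, -0.4364).
q_1·c_2 = 0.2182·0 + 0.8729·(-2) + (-0.4364)·0 = -1.7457.
u_2 = c_2 + 1.7457·q_1 = (0.3810, -0.4762, -0.7619).
‖u_2‖ = 0.9759, so q_2 = (0.3904, -0.4880, -0.7807).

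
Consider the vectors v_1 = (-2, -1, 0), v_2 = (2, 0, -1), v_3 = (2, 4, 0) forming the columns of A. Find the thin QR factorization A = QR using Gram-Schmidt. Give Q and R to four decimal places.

e_1 = v_1/‖v_1‖ = (-2, -1, 0)/2.2361 = (-0.8944, -0.4472, 0.0000).
r_{12} = e_1·v_2 = -1.7889.
u_2 = v_2 + 1.7889·e_1 = (0.4000, -0.8000, -1.0000).
‖u_2‖ = 1.3416, so e_2 = (0.2981, -0.5963, -0.7454).
r_{13} = e_1·v_3 = -3.5777; r_{23} = e_2·v_3 = -1.7889.
u_3 = v_3 + 3.5777·e_1 + 1.7889·e_2 = (-0.6667, 1.3333, -1.3333).
‖u_3‖ = 2.0000, so e_3 = (-0.3333, 0.6667, -0.6667).

Q = [[-0.8944, 0.2981, -0.3333], [-0.4472, -0.5963, 0.6667], [0.0000, -0.7454, -0.6667]], R = [[2.2361, -1.7889, -3.5777], [0.0000, 1.3416, -1.7889], [0.0000, 0.0000, 2.0000]]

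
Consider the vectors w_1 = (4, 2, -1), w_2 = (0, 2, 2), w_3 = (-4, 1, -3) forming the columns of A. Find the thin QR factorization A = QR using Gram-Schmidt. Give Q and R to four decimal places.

Q = [[0.8729, -0.1363, -0.4685], [0.4364, 0.6475, 0.6247], [-0.2182, 0.7498, -0.6247]], R = [[4.5826, 0.4364, -2.4004], [0.0000, 2.7946, -1.0565], [0.0000, 0.0000, 4.3729]]

e_1 = w_1/‖w_1‖ = (4, 2, -1)/4.5826 = (0.8729, 0.4364, -0.2182).
r_{12} = e_1·w_2 = 0.4364.
u_2 = w_2 − 0.4364·e_1 = (-0.3810, 1.8095, 2.0952).
‖u_2‖ = 2.7946, so e_2 = (-0.1363, 0.6475, 0.7498).
r_{13} = e_1·w_3 = -2.4004; r_{23} = e_2·w_3 = -1.0565.
u_3 = w_3 + 2.4004·e_1 + 1.0565·e_2 = (-2.0488, 2.7317, -2.7317).
‖u_3‖ = 4.3729, so e_3 = (-0.4685, 0.6247, -0.6247).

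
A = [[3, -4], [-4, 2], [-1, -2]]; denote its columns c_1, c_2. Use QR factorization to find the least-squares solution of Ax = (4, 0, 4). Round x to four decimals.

x = (-0.8000, -1.6000)

c_1 = (3, -4, -1); ‖c_1‖ = 5.0990, so e_1 = (0.5883, -0.7845, -0.1961).
e_1·c_2 = 0.5883·(-4) + (-0.7845)·2 + (-0.1961)·(-2) = -3.5301.
u_2 = c_2 + 3.5301·e_1 = (-1.9231, -0.7692, -2.6923).
‖u_2‖ = 3.3968, so e_2 = (-0.5661, -0.2265, -0.7926).
Qᵀb = (1.5689, -5.4349).
Back-substitute: x_2 = -5.4349/3.3968 = -1.6000.
x_1 = (1.5689 + 3.5301·(-1.6000))/5.0990 = -0.8000.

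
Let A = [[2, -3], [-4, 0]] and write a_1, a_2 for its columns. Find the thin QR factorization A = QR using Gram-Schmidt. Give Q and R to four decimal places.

Q = [[0.4472, -0.8944], [-0.8944, -0.4472]], R = [[4.4721, -1.3416], [0.0000, 2.6833]]

a_1 = (2, -4); ‖a_1‖ = 4.4721, so q_1 = (0.4472, -0.8944).
q_1·a_2 = 0.4472·(-3) + (-0.8944)·0 = -1.3416.
u_2 = a_2 + 1.3416·q_1 = (-2.4000, -1.2000).
‖u_2‖ = 2.6833, so q_2 = (-0.8944, -0.4472).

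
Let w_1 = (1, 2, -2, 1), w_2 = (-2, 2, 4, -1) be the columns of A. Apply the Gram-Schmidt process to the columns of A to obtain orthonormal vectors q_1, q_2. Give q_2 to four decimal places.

q_2 = (-0.2900, 0.7584, 0.5799, -0.0669)

w_1 = (1, 2, -2, 1); ‖w_1‖ = 3.1623, so q_1 = (0.3162, 0.6325, -0.6325, 0.3162).
q_1·w_2 = 0.3162·(-2) + 0.6325·2 + (-0.6325)·4 + 0.3162·(-1) = -2.2136.
u_2 = w_2 + 2.2136·q_1 = (-1.3000, 3.4000, 2.6000, -0.3000).
‖u_2‖ = 4.4833, so q_2 = (-0.2900, 0.7584, 0.5799, -0.0669).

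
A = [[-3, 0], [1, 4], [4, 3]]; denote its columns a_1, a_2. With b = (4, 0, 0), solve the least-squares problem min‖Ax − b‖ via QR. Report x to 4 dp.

e_1 = a_1/‖a_1‖ = (-3, 1, 4)/5.0990 = (-0.5883, 0.1961, 0.7845).
r_{12} = e_1·a_2 = 3.1379.
u_2 = a_2 − 3.1379·e_1 = (1.8462, 3.3846, 0.5385).
‖u_2‖ = 3.8928, so e_2 = (0.4742, 0.8695, 0.1383).
Qᵀb = (-2.3534, 1.8970).
Back-substitute: x_2 = 1.8970/3.8928 = 0.4873.
x_1 = (-2.3534 − 3.1379·0.4873)/5.0990 = -0.7614.

x = (-0.7614, 0.4873)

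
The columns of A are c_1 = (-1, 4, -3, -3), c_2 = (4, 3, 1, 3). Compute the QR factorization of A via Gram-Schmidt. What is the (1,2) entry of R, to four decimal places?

r_{12} = -0.6761

q_1 = c_1/‖c_1‖ = (-1, 4, -3, -3)/5.9161 = (-0.1690, 0.6761, -0.5071, -0.5071).
r_{12} = q_1·c_2 = -0.6761.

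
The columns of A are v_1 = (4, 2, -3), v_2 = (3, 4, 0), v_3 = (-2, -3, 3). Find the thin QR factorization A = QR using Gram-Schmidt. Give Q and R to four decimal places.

Q = [[0.7428, 0.0721, 0.6656], [0.3714, 0.7828, -0.4992], [-0.5571, 0.6180, 0.5547]], R = [[5.3852, 3.7139, -4.2710], [0.0000, 3.3477, -0.6386], [0.0000, 0.0000, 1.8305]]

v_1 = (4, 2, -3); ‖v_1‖ = 5.3852, so e_1 = (0.7428, 0.3714, -0.5571).
e_1·v_2 = 0.7428·3 + 0.3714·4 + (-0.5571)·0 = 3.7139.
u_2 = v_2 − 3.7139·e_1 = (0.2414, 2.6207, 2.0690).
‖u_2‖ = 3.3477, so e_2 = (0.0721, 0.7828, 0.6180).
e_1·v_3 = 0.7428·(-2) + 0.3714·(-3) + (-0.5571)·3 = -4.2710; e_2·v_3 = 0.0721·(-2) + 0.7828·(-3) + 0.6180·3 = -0.6386.
u_3 = v_3 + 4.2710·e_1 + 0.6386·e_2 = (1.2185, -0.9138, 1.0154).
‖u_3‖ = 1.8305, so e_3 = (0.6656, -0.4992, 0.5547).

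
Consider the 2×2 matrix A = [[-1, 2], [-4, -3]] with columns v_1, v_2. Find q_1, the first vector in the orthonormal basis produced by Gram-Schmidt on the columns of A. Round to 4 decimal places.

v_1 = (-1, -4); ‖v_1‖ = 4.1231, so q_1 = (-0.2425, -0.9701).

q_1 = (-0.2425, -0.9701)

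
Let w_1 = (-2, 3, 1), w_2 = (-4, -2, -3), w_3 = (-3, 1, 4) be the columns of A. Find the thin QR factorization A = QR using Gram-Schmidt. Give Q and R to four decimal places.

w_1 = (-2, 3, 1); ‖w_1‖ = 3.7417, so q_1 = (-0.5345, 0.8018, 0.2673).
q_1·w_2 = (-0.5345)·(-4) + 0.8018·(-2) + 0.2673·(-3) = -0.2673.
u_2 = w_2 + 0.2673·q_1 = (-4.1429, -1.7857, -2.9286).
‖u_2‖ = 5.3785, so q_2 = (-0.7703, -0.3320, -0.5445).
q_1·w_3 = (-0.5345)·(-3) + 0.8018·1 + 0.2673·4 = 3.4744; q_2·w_3 = (-0.7703)·(-3) + (-0.3320)·1 + (-0.5445)·4 = -0.1992.
u_3 = w_3 − 3.4744·q_1 + 0.1992·q_2 = (-1.2963, -1.8519, 2.9630).
‖u_3‖ = 3.7268, so q_3 = (-0.3478, -0.4969, 0.7950).

Q = [[-0.5345, -0.7703, -0.3478], [0.8018, -0.3320, -0.4969], [0.2673, -0.5445, 0.7950]], R = [[3.7417, -0.2673, 3.4744], [0.0000, 5.3785, -0.1992], [0.0000, 0.0000, 3.7268]]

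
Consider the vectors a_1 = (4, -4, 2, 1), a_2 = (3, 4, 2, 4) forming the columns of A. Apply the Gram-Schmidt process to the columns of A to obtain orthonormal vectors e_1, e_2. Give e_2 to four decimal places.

e_2 = (0.3846, 0.6639, 0.2672, 0.5830)

a_1 = (4, -4, 2, 1); ‖a_1‖ = 6.0828, so e_1 = (0.6576, -0.6576, 0.3288, 0.1644).
e_1·a_2 = 0.6576·3 + (-0.6576)·4 + 0.3288·2 + 0.1644·4 = 0.6576.
u_2 = a_2 − 0.6576·e_1 = (2.5676, 4.4324, 1.7838, 3.8919).
‖u_2‖ = 6.6759, so e_2 = (0.3846, 0.6639, 0.2672, 0.5830).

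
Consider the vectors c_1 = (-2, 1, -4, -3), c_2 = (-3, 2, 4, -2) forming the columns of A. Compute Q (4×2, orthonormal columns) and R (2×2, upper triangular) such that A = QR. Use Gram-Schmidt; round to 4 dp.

q_1 = c_1/‖c_1‖ = (-2, 1, -4, -3)/5.4772 = (-0.3651, 0.1826, -0.7303, -0.5477).
r_{12} = q_1·c_2 = -0.3651.
u_2 = c_2 + 0.3651·q_1 = (-3.1333, 2.0667, 3.7333, -2.2000).
‖u_2‖ = 5.7329, so q_2 = (-0.5465, 0.3605, 0.6512, -0.3837).

Q = [[-0.3651, -0.5465], [0.1826, 0.3605], [-0.7303, 0.6512], [-0.5477, -0.3837]], R = [[5.4772, -0.3651], [0.0000, 5.7329]]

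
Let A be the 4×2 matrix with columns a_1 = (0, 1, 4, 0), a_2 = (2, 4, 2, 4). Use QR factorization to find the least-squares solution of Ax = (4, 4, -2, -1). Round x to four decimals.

a_1 = (0, 1, 4, 0); ‖a_1‖ = 4.1231, so q_1 = (0.0000, 0.2425, 0.9701, 0.0000).
q_1·a_2 = 0.0000·2 + 0.2425·4 + 0.9701·2 + 0.0000·4 = 2.9104.
u_2 = a_2 − 2.9104·q_1 = (2.0000, 3.2941, -0.8235, 4.0000).
‖u_2‖ = 5.6151, so q_2 = (0.3562, 0.5867, -0.1467, 0.7124).
Qᵀb = (-0.9701, 3.3523).
Back-substitute: x_2 = 3.3523/5.6151 = 0.5970.
x_1 = (-0.9701 − 2.9104·0.5970)/4.1231 = -0.6567.

x = (-0.6567, 0.5970)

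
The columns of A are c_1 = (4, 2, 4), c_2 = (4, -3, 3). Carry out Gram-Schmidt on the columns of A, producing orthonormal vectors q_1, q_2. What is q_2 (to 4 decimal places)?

q_2 = (0.3431, -0.9313, 0.1225)

c_1 = (4, 2, 4); ‖c_1‖ = 6.0000, so q_1 = (0.6667, 0.3333, 0.6667).
q_1·c_2 = 0.6667·4 + 0.3333·(-3) + 0.6667·3 = 3.6667.
u_2 = c_2 − 3.6667·q_1 = (1.5556, -4.2222, 0.5556).
‖u_2‖ = 4.5338, so q_2 = (0.3431, -0.9313, 0.1225).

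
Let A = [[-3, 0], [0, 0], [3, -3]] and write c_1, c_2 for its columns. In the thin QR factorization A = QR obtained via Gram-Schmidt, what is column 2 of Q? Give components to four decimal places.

e_2 = (-0.7071, 0.0000, -0.7071)

c_1 = (-3, 0, 3); ‖c_1‖ = 4.2426, so e_1 = (-0.7071, 0.0000, 0.7071).
e_1·c_2 = (-0.7071)·0 + 0.0000·0 + 0.7071·(-3) = -2.1213.
u_2 = c_2 + 2.1213·e_1 = (-1.5000, 0.0000, -1.5000).
‖u_2‖ = 2.1213, so e_2 = (-0.7071, 0.0000, -0.7071).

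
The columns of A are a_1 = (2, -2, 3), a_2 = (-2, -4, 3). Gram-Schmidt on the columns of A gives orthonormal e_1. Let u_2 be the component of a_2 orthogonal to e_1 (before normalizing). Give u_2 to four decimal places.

a_1 = (2, -2, 3); ‖a_1‖ = 4.1231, so e_1 = (0.4851, -0.4851, 0.7276).
e_1·a_2 = 0.4851·(-2) + (-0.4851)·(-4) + 0.7276·3 = 3.1530.
u_2 = a_2 − 3.1530·e_1 = (-3.5294, -2.4706, 0.7059).

u_2 = (-3.5294, -2.4706, 0.7059)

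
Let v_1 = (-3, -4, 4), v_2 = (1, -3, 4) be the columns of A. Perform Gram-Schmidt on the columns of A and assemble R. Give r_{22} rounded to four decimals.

r_{22} = 3.2796

q_1 = v_1/‖v_1‖ = (-3, -4, 4)/6.4031 = (-0.4685, -0.6247, 0.6247).
r_{12} = q_1·v_2 = 3.9043.
u_2 = v_2 − 3.9043·q_1 = (2.8293, -0.5610, 1.5610).
r_{22} = ‖u_2‖ = 3.2796.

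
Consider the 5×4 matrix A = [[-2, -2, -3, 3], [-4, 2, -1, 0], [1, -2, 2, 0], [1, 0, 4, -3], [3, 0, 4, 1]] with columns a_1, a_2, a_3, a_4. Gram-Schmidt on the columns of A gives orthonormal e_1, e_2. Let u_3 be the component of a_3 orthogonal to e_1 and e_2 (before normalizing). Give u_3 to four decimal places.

u_3 = (0.0000, 2.0000, 2.0000, 3.0000, 1.0000)

e_1 = a_1/‖a_1‖ = (-2, -4, 1, 1, 3)/5.5678 = (-0.3592, -0.7184, 0.1796, 0.1796, 0.5388).
r_{12} = e_1·a_2 = -1.0776.
u_2 = a_2 + 1.0776·e_1 = (-2.3871, 1.2258, -1.8065, 0.1935, 0.5806).
‖u_2‖ = 3.2922, so e_2 = (-0.7251, 0.3723, -0.5487, 0.0588, 0.1764).
r_{13} = e_1·a_3 = 5.0289; r_{23} = e_2·a_3 = 1.6461.
u_3 = a_3 − 5.0289·e_1 − 1.6461·e_2 = (0.0000, 2.0000, 2.0000, 3.0000, 1.0000).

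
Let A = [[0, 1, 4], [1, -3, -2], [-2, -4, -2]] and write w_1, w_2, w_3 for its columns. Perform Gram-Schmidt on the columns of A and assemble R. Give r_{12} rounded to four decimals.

r_{12} = 2.2361

w_1 = (0, 1, -2); ‖w_1‖ = 2.2361, so q_1 = (0.0000, 0.4472, -0.8944).
r_{12} = q_1·w_2 = 2.2361.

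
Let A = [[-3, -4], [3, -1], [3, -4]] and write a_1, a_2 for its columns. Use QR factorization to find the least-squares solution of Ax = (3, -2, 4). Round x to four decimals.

x = (-0.2007, -0.8061)

q_1 = a_1/‖a_1‖ = (-3, 3, 3)/5.1962 = (-0.5774, 0.5774, 0.5774).
r_{12} = q_1·a_2 = -0.5774.
u_2 = a_2 + 0.5774·q_1 = (-4.3333, -0.6667, -3.6667).
‖u_2‖ = 5.7155, so q_2 = (-0.7582, -0.1166, -0.6415).
Qᵀb = (-0.5774, -4.6074).
Back-substitute: x_2 = -4.6074/5.7155 = -0.8061.
x_1 = (-0.5774 + 0.5774·(-0.8061))/5.1962 = -0.2007.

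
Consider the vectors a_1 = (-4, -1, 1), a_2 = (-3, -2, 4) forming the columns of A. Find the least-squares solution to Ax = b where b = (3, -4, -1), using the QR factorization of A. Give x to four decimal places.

x = (-0.8636, 0.3636)

e_1 = a_1/‖a_1‖ = (-4, -1, 1)/4.2426 = (-0.9428, -0.2357, 0.2357).
r_{12} = e_1·a_2 = 4.2426.
u_2 = a_2 − 4.2426·e_1 = (1.0000, -1.0000, 3.0000).
‖u_2‖ = 3.3166, so e_2 = (0.3015, -0.3015, 0.9045).
Qᵀb = (-2.1213, 1.2060).
Back-substitute: x_2 = 1.2060/3.3166 = 0.3636.
x_1 = (-2.1213 − 4.2426·0.3636)/4.2426 = -0.8636.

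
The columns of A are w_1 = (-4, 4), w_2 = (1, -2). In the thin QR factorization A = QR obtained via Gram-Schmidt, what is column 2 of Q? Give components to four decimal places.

e_1 = w_1/‖w_1‖ = (-4, 4)/5.6569 = (-0.7071, 0.7071).
r_{12} = e_1·w_2 = -2.1213.
u_2 = w_2 + 2.1213·e_1 = (-0.5000, -0.5000).
‖u_2‖ = 0.7071, so e_2 = (-0.7071, -0.7071).

e_2 = (-0.7071, -0.7071)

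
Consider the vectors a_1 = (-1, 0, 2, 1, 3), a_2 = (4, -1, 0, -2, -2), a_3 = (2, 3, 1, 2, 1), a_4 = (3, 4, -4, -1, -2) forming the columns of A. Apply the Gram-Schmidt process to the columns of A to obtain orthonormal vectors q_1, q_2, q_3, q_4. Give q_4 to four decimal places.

a_1 = (-1, 0, 2, 1, 3); ‖a_1‖ = 3.8730, so q_1 = (-0.2582, 0.0000, 0.5164, 0.2582, 0.7746).
q_1·a_2 = (-0.2582)·4 + 0.0000·(-1) + 0.5164·0 + 0.2582·(-2) + 0.7746·(-2) = -3.0984.
u_2 = a_2 + 3.0984·q_1 = (3.2000, -1.0000, 1.6000, -1.2000, 0.4000).
‖u_2‖ = 3.9243, so q_2 = (0.8154, -0.2548, 0.4077, -0.3058, 0.1019).
q_1·a_3 = (-0.2582)·2 + 0.0000·3 + 0.5164·1 + 0.2582·2 + 0.7746·1 = 1.2910; q_2·a_3 = 0.8154·2 + (-0.2548)·3 + 0.4077·1 + (-0.3058)·2 + 0.1019·1 = 0.7645.
u_3 = a_3 − 1.2910·q_1 − 0.7645·q_2 = (1.7100, 3.1948, 0.0216, 1.9004, -0.0779).
‖u_3‖ = 4.0925, so q_3 = (0.4178, 0.7806, 0.0053, 0.4644, -0.0190).
q_1·a_4 = (-0.2582)·3 + 0.0000·4 + 0.5164·(-4) + 0.2582·(-1) + 0.7746·(-2) = -4.6476; q_2·a_4 = 0.8154·3 + (-0.2548)·4 + 0.4077·(-4) + (-0.3058)·(-1) + 0.1019·(-2) = -0.1019; q_3·a_4 = 0.4178·3 + 0.7806·4 + 0.0053·(-4) + 0.4644·(-1) + (-0.0190)·(-2) = 3.9286.
u_4 = a_4 + 4.6476·q_1 + 0.1019·q_2 − 3.9286·q_3 = (0.2417, 0.9072, -1.5792, -1.6555, 1.6852).
‖u_4‖ = 2.9926, so q_4 = (0.0808, 0.3031, -0.5277, -0.5532, 0.5631).

q_4 = (0.0808, 0.3031, -0.5277, -0.5532, 0.5631)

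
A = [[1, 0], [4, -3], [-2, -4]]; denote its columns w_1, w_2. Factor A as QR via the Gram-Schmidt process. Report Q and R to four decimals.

Q = [[0.2182, 0.0387], [0.8729, -0.4546], [-0.4364, -0.8899]], R = [[4.5826, -0.8729], [0.0000, 4.9232]]

e_1 = w_1/‖w_1‖ = (1, 4, -2)/4.5826 = (0.2182, 0.8729, -0.4364).
r_{12} = e_1·w_2 = -0.8729.
u_2 = w_2 + 0.8729·e_1 = (0.1905, -2.2381, -4.3810).
‖u_2‖ = 4.9232, so e_2 = (0.0387, -0.4546, -0.8899).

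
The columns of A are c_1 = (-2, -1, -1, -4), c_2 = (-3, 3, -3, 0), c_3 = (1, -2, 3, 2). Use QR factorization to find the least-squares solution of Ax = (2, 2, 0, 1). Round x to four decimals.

c_1 = (-2, -1, -1, -4); ‖c_1‖ = 4.6904, so e_1 = (-0.4264, -0.2132, -0.2132, -0.8528).
e_1·c_2 = (-0.4264)·(-3) + (-0.2132)·3 + (-0.2132)·(-3) + (-0.8528)·0 = 1.2792.
u_2 = c_2 − 1.2792·e_1 = (-2.4545, 3.2727, -2.7273, 1.0909).
‖u_2‖ = 5.0362, so e_2 = (-0.4874, 0.6498, -0.5415, 0.2166).
e_1·c_3 = (-0.4264)·1 + (-0.2132)·(-2) + (-0.2132)·3 + (-0.8528)·2 = -2.3452; e_2·c_3 = (-0.4874)·1 + 0.6498·(-2) + (-0.5415)·3 + 0.2166·2 = -2.9784.
u_3 = c_3 + 2.3452·e_1 + 2.9784·e_2 = (-1.4516, -0.5645, 0.8871, 0.6452).
‖u_3‖ = 1.9050, so e_3 = (-0.7620, -0.2963, 0.4657, 0.3387).
Qᵀb = (-2.1320, 0.5415, -1.7780).
Back-substitute: x_3 = -1.7780/1.9050 = -0.9333.
x_2 = (0.5415 + 2.9784·(-0.9333))/5.0362 = -0.4444.
x_1 = (-2.1320 − 1.2792·(-0.4444) + 2.3452·(-0.9333))/4.6904 = -0.8000.

x = (-0.8000, -0.4444, -0.9333)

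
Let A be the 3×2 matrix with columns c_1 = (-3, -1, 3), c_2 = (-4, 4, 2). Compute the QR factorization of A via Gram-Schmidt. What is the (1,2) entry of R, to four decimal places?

q_1 = c_1/‖c_1‖ = (-3, -1, 3)/4.3589 = (-0.6882, -0.2294, 0.6882).
r_{12} = q_1·c_2 = 3.2118.

r_{12} = 3.2118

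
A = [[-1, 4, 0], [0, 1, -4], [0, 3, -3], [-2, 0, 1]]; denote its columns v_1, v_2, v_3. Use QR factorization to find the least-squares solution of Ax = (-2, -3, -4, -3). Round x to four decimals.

v_1 = (-1, 0, 0, -2); ‖v_1‖ = 2.2361, so e_1 = (-0.4472, 0.0000, 0.0000, -0.8944).
e_1·v_2 = (-0.4472)·4 + 0.0000·1 + 0.0000·3 + (-0.8944)·0 = -1.7889.
u_2 = v_2 + 1.7889·e_1 = (3.2000, 1.0000, 3.0000, -1.6000).
‖u_2‖ = 4.7749, so e_2 = (0.6702, 0.2094, 0.6283, -0.3351).
e_1·v_3 = (-0.4472)·0 + 0.0000·(-4) + 0.0000·(-3) + (-0.8944)·1 = -0.8944; e_2·v_3 = 0.6702·0 + 0.2094·(-4) + 0.6283·(-3) + (-0.3351)·1 = -3.0576.
u_3 = v_3 + 0.8944·e_1 + 3.0576·e_2 = (1.6491, -3.3596, -1.0789, -0.8246).
‖u_3‖ = 3.9813, so e_3 = (0.4142, -0.8439, -0.2710, -0.2071).
Qᵀb = (3.5777, -3.4765, 3.4085).
Back-substitute: x_3 = 3.4085/3.9813 = 0.8561.
x_2 = (-3.4765 + 3.0576·0.8561)/4.7749 = -0.1799.
x_1 = (3.5777 + 1.7889·(-0.1799) + 0.8944·0.8561)/2.2361 = 1.7986.

x = (1.7986, -0.1799, 0.8561)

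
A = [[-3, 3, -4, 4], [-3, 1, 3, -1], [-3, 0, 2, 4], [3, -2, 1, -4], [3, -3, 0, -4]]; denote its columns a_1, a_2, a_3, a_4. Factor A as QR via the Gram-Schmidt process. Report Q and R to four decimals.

Q = [[-0.4472, 0.4602, -0.5893, -0.3348], [-0.4472, -0.3068, 0.4883, -0.6837], [-0.4472, -0.6903, -0.2610, 0.4159], [0.4472, -0.0767, 0.1936, -0.1198], [0.4472, -0.4602, -0.5556, -0.4828]], R = [[6.7082, -4.0249, 0.0000, -6.7082], [0.0000, 2.6077, -4.2183, 1.5339], [0.0000, 0.0000, 3.4937, -2.4414], [0.0000, 0.0000, 0.0000, 3.4186]]

a_1 = (-3, -3, -3, 3, 3); ‖a_1‖ = 6.7082, so q_1 = (-0.4472, -0.4472, -0.4472, 0.4472, 0.4472).
q_1·a_2 = (-0.4472)·3 + (-0.4472)·1 + (-0.4472)·0 + 0.4472·(-2) + 0.4472·(-3) = -4.0249.
u_2 = a_2 + 4.0249·q_1 = (1.2000, -0.8000, -1.8000, -0.2000, -1.2000).
‖u_2‖ = 2.6077, so q_2 = (0.4602, -0.3068, -0.6903, -0.0767, -0.4602).
q_1·a_3 = (-0.4472)·(-4) + (-0.4472)·3 + (-0.4472)·2 + 0.4472·1 + 0.4472·0 = 0.0000; q_2·a_3 = 0.4602·(-4) + (-0.3068)·3 + (-0.6903)·2 + (-0.0767)·1 + (-0.4602)·0 = -4.2183.
u_3 = a_3 + 0.0000·q_1 + 4.2183·q_2 = (-2.0588, 1.7059, -0.9118, 0.6765, -1.9412).
‖u_3‖ = 3.4937, so q_3 = (-0.5893, 0.4883, -0.2610, 0.1936, -0.5556).
q_1·a_4 = (-0.4472)·4 + (-0.4472)·(-1) + (-0.4472)·4 + 0.4472·(-4) + 0.4472·(-4) = -6.7082; q_2·a_4 = 0.4602·4 + (-0.3068)·(-1) + (-0.6903)·4 + (-0.0767)·(-4) + (-0.4602)·(-4) = 1.5339; q_3·a_4 = (-0.5893)·4 + 0.4883·(-1) + (-0.2610)·4 + 0.1936·(-4) + (-0.5556)·(-4) = -2.4414.
u_4 = a_4 + 6.7082·q_1 − 1.5339·q_2 + 2.4414·q_3 = (-1.1446, -2.3373, 1.4217, -0.4096, -1.6506).
‖u_4‖ = 3.4186, so q_4 = (-0.3348, -0.6837, 0.4159, -0.1198, -0.4828).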